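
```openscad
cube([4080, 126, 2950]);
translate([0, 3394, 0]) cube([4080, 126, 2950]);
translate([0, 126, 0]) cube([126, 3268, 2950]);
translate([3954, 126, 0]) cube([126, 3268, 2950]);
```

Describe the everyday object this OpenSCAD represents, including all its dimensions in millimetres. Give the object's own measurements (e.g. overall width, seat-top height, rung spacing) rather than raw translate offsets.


The wall frame of a small rectangular building: four walls, each 2950 mm tall and 126 mm thick, enclosing a footprint 4080 mm (x) by 3520 mm (y) outside-to-outside, with no floor or roof. The front and back walls (the −y and +y sides) span the full width; the two side walls fit between them.


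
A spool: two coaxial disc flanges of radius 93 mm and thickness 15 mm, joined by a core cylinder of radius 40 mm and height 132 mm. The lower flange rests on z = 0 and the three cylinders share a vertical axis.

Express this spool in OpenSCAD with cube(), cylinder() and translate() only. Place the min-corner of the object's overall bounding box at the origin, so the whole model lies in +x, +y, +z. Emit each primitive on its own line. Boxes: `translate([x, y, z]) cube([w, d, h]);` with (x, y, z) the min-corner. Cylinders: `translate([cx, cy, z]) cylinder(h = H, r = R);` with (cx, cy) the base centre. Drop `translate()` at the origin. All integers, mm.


translate([93, 93, 0]) cylinder(h = 15, r = 93);
translate([93, 93, 15]) cylinder(h = 132, r = 40);
translate([93, 93, 147]) cylinder(h = 15, r = 93);


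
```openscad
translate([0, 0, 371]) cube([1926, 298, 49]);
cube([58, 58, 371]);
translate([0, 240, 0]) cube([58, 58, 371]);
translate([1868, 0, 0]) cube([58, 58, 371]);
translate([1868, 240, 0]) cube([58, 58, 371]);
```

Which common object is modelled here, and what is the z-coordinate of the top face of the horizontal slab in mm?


A bench. The seat-top height is 420 mm.

A long slab on four corner posts — a bench. The slab sits at z = 371 with thickness 49, so the top is 371 + 49 = 420 mm.


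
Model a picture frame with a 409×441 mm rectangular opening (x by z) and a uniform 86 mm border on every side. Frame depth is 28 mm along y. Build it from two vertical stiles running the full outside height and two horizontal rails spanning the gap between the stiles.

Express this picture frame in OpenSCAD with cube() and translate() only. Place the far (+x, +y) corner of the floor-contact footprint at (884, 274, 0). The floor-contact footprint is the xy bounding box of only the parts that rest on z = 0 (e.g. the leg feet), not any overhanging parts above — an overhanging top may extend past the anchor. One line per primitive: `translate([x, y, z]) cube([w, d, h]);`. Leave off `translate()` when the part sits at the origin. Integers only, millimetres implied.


translate([303, 246, 0]) cube([86, 28, 613]);
translate([798, 246, 0]) cube([86, 28, 613]);
translate([389, 246, 0]) cube([409, 28, 86]);
translate([389, 246, 527]) cube([409, 28, 86]);


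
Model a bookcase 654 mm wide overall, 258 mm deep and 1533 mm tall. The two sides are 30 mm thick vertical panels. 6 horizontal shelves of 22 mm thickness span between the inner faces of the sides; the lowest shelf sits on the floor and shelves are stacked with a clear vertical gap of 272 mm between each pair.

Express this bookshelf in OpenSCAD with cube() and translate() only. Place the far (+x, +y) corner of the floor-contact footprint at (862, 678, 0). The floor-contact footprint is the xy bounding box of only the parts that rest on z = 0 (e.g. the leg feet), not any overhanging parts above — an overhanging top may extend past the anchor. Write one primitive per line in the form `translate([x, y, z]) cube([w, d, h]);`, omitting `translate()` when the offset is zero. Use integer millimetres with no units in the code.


translate([208, 420, 0]) cube([30, 258, 1533]);
translate([832, 420, 0]) cube([30, 258, 1533]);
translate([238, 420, 0]) cube([594, 258, 22]);
translate([238, 420, 294]) cube([594, 258, 22]);
translate([238, 420, 588]) cube([594, 258, 22]);
translate([238, 420, 882]) cube([594, 258, 22]);
translate([238, 420, 1176]) cube([594, 258, 22]);
translate([238, 420, 1470]) cube([594, 258, 22]);


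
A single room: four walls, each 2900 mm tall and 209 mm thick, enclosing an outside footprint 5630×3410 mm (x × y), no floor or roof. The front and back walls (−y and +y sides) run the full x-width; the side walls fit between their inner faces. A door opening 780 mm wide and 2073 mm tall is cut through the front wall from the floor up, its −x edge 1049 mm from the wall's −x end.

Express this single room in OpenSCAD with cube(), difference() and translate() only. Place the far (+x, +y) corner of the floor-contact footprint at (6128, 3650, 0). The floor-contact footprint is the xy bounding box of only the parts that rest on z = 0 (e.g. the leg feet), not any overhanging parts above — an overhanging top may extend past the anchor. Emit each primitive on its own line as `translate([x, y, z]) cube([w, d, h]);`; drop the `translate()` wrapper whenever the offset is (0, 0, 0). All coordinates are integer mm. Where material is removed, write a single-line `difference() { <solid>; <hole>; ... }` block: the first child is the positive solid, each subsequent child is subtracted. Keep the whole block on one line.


difference() { translate([498, 240, 0]) cube([5630, 209, 2900]); translate([1547, 240, 0]) cube([780, 209, 2073]); }
translate([498, 3441, 0]) cube([5630, 209, 2900]);
translate([498, 449, 0]) cube([209, 2992, 2900]);
translate([5919, 449, 0]) cube([209, 2992, 2900]);


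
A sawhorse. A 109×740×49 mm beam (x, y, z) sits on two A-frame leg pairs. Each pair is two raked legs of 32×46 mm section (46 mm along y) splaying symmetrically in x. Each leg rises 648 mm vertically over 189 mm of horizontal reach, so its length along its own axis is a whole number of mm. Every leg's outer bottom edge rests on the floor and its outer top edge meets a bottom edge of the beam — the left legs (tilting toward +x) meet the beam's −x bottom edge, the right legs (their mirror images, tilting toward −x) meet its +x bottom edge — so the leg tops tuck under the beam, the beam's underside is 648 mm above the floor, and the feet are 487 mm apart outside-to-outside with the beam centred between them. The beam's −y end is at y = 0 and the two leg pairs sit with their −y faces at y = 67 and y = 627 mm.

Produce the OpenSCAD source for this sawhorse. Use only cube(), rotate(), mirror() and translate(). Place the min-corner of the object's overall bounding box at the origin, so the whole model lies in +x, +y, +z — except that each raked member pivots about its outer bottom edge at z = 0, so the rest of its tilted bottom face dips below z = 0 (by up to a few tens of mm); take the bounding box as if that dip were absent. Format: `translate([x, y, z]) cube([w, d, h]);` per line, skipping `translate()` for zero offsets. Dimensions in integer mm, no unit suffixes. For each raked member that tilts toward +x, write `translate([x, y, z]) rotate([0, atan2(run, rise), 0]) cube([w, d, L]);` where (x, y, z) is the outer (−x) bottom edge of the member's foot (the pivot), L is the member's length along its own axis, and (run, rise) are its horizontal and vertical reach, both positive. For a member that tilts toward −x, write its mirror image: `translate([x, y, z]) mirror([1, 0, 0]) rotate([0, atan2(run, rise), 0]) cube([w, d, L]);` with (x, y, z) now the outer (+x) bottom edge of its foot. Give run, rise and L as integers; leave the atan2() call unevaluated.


translate([189, 0, 648]) cube([109, 740, 49]);
translate([0, 67, 0]) rotate([0, atan2(189, 648), 0]) cube([32, 46, 675]);
translate([487, 67, 0]) mirror([1, 0, 0]) rotate([0, atan2(189, 648), 0]) cube([32, 46, 675]);
translate([0, 627, 0]) rotate([0, atan2(189, 648), 0]) cube([32, 46, 675]);
translate([487, 627, 0]) mirror([1, 0, 0]) rotate([0, atan2(189, 648), 0]) cube([32, 46, 675]);


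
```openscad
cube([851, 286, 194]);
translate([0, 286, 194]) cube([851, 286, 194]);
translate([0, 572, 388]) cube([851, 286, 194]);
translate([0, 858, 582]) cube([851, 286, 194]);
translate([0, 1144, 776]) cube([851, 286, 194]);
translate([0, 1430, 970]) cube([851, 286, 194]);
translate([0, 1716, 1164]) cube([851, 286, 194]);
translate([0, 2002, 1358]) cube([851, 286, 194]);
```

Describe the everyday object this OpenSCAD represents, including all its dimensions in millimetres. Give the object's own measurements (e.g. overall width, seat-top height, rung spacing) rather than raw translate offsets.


A straight staircase of 8 solid steps. Each step is 851 mm wide (x), 286 mm deep (y, the going) and 194 mm tall (the rise). The first step rests on the floor; each subsequent step sits one going further in +y and one rise higher in +z, directly behind and above the previous step with no overlap.


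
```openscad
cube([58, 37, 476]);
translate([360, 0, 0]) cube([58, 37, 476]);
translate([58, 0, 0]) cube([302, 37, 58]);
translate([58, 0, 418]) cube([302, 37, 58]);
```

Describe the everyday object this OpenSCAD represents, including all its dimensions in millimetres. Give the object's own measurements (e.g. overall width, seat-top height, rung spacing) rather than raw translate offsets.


A rectangular picture frame lying in the x–z plane (depth along y). The opening is 302 mm wide (x) by 360 mm tall (z), surrounded by a border 58 mm wide on all four sides. The frame is 37 mm deep and is made of two full-height vertical stiles with two horizontal rails fitted between them.


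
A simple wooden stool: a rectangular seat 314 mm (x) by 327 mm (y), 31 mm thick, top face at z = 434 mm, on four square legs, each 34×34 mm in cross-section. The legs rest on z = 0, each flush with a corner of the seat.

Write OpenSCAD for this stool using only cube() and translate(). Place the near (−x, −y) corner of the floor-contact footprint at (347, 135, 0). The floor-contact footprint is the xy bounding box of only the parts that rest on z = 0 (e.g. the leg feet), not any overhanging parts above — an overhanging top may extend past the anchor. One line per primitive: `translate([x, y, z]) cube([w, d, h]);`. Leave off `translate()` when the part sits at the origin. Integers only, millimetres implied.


translate([347, 135, 403]) cube([314, 327, 31]);
translate([347, 135, 0]) cube([34, 34, 403]);
translate([627, 135, 0]) cube([34, 34, 403]);
translate([347, 428, 0]) cube([34, 34, 403]);
translate([627, 428, 0]) cube([34, 34, 403]);


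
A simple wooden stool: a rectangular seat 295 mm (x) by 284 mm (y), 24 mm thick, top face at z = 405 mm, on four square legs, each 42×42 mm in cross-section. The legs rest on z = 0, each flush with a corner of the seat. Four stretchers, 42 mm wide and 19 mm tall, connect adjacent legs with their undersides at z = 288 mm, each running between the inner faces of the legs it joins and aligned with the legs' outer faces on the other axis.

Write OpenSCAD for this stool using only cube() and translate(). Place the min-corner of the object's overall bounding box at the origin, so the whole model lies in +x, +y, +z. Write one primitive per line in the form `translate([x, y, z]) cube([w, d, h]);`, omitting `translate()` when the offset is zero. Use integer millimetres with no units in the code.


// leg_h = 405 - 24 = 381
// stretcher span = 295 - 2*42 = 211
translate([0, 0, 381]) cube([295, 284, 24]);
cube([42, 42, 381]);
translate([253, 0, 0]) cube([42, 42, 381]);
translate([0, 242, 0]) cube([42, 42, 381]);
translate([253, 242, 0]) cube([42, 42, 381]);
translate([42, 0, 288]) cube([211, 42, 19]);
translate([42, 242, 288]) cube([211, 42, 19]);
translate([0, 42, 288]) cube([42, 200, 19]);
translate([253, 42, 288]) cube([42, 200, 19]);


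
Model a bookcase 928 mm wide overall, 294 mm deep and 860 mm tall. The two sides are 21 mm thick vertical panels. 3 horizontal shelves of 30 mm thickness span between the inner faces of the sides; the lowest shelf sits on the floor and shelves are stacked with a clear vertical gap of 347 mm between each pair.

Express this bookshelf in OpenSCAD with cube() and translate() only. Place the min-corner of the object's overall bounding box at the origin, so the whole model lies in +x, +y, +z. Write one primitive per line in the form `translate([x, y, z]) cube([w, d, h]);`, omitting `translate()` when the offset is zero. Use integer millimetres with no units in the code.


cube([21, 294, 860]);
translate([907, 0, 0]) cube([21, 294, 860]);
translate([21, 0, 0]) cube([886, 294, 30]);
translate([21, 0, 377]) cube([886, 294, 30]);
translate([21, 0, 754]) cube([886, 294, 30]);


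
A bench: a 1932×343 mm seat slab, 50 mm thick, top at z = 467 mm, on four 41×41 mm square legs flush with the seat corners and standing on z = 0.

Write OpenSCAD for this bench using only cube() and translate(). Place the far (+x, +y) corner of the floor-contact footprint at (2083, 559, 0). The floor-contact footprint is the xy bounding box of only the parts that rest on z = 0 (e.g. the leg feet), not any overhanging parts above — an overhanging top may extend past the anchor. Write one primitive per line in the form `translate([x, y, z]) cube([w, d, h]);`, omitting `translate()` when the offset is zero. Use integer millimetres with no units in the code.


translate([151, 216, 417]) cube([1932, 343, 50]);
translate([151, 216, 0]) cube([41, 41, 417]);
translate([151, 518, 0]) cube([41, 41, 417]);
translate([2042, 216, 0]) cube([41, 41, 417]);
translate([2042, 518, 0]) cube([41, 41, 417]);


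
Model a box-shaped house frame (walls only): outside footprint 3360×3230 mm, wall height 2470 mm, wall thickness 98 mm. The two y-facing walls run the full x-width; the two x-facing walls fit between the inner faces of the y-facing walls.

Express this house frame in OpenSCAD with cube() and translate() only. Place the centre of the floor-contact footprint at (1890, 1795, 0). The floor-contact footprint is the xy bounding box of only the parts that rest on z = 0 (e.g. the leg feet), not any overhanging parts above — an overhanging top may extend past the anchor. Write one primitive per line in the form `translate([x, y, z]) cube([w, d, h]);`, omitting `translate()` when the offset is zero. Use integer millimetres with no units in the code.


translate([210, 180, 0]) cube([3360, 98, 2470]);
translate([210, 3312, 0]) cube([3360, 98, 2470]);
translate([210, 278, 0]) cube([98, 3034, 2470]);
translate([3472, 278, 0]) cube([98, 3034, 2470]);


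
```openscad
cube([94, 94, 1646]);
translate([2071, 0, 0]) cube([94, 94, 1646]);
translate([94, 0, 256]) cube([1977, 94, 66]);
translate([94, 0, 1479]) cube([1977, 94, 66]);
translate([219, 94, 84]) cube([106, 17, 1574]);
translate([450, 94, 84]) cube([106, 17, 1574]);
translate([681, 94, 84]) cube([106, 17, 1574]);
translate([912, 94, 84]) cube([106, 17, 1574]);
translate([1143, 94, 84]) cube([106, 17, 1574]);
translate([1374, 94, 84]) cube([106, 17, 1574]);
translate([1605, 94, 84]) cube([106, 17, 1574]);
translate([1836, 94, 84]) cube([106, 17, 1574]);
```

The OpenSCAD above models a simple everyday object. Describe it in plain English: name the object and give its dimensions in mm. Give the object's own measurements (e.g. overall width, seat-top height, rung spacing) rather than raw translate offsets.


A fence section. Two 94×94 mm posts, 1646 mm tall, stand on the floor with a clear span of 1977 mm between their inner faces. Two horizontal rails of 94×66 mm section span the gap between the posts with their undersides at z = 256 mm and z = 1479 mm, flush with the posts' −y face. 8 pickets, each 106 mm wide, 17 mm thick and 1574 mm tall, are fixed to the +y face of the rails with their bottoms at z = 84 mm, spaced across the span with a 125 mm gap after the −x post and between neighbouring pickets, with 129 mm left before the +x post.


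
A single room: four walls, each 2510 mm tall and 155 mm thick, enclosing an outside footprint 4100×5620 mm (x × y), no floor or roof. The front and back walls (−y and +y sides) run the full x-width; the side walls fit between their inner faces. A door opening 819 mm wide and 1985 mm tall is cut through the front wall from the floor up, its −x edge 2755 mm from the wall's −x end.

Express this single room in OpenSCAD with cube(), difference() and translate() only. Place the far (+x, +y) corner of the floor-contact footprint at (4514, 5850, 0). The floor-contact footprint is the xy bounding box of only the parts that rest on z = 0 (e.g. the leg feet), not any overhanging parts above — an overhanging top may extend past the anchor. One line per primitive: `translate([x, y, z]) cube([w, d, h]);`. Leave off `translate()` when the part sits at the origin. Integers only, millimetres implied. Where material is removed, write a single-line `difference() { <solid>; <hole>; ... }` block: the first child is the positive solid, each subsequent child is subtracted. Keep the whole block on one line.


difference() { translate([414, 230, 0]) cube([4100, 155, 2510]); translate([3169, 230, 0]) cube([819, 155, 1985]); }
translate([414, 5695, 0]) cube([4100, 155, 2510]);
translate([414, 385, 0]) cube([155, 5310, 2510]);
translate([4359, 385, 0]) cube([155, 5310, 2510]);


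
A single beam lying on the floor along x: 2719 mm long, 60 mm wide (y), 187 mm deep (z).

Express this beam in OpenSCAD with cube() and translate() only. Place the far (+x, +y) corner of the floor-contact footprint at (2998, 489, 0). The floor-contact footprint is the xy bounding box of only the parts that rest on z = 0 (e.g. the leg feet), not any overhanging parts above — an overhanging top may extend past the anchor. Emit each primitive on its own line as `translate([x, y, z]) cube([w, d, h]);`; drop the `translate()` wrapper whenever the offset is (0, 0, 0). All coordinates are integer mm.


translate([279, 429, 0]) cube([2719, 60, 187]);


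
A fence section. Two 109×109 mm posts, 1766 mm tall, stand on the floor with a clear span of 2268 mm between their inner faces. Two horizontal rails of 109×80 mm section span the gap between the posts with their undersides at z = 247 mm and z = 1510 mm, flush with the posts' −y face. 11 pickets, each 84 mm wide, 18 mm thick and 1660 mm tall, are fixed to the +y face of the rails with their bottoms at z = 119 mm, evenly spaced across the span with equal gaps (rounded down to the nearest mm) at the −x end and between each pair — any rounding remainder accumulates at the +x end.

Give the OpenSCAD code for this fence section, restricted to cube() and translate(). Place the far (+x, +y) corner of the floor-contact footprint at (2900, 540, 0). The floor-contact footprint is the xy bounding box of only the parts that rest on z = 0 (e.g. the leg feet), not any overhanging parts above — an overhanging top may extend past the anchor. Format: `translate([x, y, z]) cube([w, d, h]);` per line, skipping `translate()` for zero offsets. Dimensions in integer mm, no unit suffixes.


translate([414, 431, 0]) cube([109, 109, 1766]);
translate([2791, 431, 0]) cube([109, 109, 1766]);
translate([523, 431, 247]) cube([2268, 109, 80]);
translate([523, 431, 1510]) cube([2268, 109, 80]);
translate([635, 540, 119]) cube([84, 18, 1660]);
translate([831, 540, 119]) cube([84, 18, 1660]);
translate([1027, 540, 119]) cube([84, 18, 1660]);
translate([1223, 540, 119]) cube([84, 18, 1660]);
translate([1419, 540, 119]) cube([84, 18, 1660]);
translate([1615, 540, 119]) cube([84, 18, 1660]);
translate([1811, 540, 119]) cube([84, 18, 1660]);
translate([2007, 540, 119]) cube([84, 18, 1660]);
translate([2203, 540, 119]) cube([84, 18, 1660]);
translate([2399, 540, 119]) cube([84, 18, 1660]);
translate([2595, 540, 119]) cube([84, 18, 1660]);


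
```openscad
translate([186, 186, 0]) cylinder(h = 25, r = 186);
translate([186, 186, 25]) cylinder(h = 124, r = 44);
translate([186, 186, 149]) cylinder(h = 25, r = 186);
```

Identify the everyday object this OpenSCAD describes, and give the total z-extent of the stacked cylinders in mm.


A spool. The overall height is 174 mm.

Three coaxial cylinders, large–small–large — a spool. Two 25 mm flanges and a 124 mm core give 25 + 124 + 25 = 174 mm.


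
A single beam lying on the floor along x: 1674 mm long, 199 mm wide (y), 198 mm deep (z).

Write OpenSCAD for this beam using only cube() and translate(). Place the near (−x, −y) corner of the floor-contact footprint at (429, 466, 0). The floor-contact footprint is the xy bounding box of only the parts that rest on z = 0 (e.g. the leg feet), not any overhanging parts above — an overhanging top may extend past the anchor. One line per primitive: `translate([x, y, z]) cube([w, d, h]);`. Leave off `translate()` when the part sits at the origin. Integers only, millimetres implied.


translate([429, 466, 0]) cube([1674, 199, 198]);


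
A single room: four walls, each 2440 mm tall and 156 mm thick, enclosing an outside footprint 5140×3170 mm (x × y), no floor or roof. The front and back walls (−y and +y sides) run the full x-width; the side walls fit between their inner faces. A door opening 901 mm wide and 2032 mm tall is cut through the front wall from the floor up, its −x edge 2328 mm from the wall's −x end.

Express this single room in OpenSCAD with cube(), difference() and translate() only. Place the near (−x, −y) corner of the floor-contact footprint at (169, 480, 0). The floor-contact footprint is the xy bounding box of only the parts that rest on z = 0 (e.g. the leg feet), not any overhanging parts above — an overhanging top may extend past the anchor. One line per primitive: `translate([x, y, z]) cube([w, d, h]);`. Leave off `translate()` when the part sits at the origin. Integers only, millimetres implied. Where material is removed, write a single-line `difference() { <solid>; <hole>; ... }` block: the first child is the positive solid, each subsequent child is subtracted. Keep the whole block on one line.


difference() { translate([169, 480, 0]) cube([5140, 156, 2440]); translate([2497, 480, 0]) cube([901, 156, 2032]); }
translate([169, 3494, 0]) cube([5140, 156, 2440]);
translate([169, 636, 0]) cube([156, 2858, 2440]);
translate([5153, 636, 0]) cube([156, 2858, 2440]);


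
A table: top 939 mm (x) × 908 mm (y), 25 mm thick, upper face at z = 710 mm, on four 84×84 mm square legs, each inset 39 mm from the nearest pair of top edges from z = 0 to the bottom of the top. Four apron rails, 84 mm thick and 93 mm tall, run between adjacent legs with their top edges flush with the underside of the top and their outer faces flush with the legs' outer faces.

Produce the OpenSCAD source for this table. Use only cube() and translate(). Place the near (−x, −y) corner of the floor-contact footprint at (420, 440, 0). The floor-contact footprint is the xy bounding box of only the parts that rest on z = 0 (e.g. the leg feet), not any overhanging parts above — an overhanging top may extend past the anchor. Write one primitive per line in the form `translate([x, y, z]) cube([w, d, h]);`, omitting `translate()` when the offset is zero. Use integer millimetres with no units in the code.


// leg_h = 710 - 25 = 685
// apron z = 685 - 93 = 592
translate([381, 401, 685]) cube([939, 908, 25]);
translate([420, 440, 0]) cube([84, 84, 685]);
translate([1197, 440, 0]) cube([84, 84, 685]);
translate([420, 1186, 0]) cube([84, 84, 685]);
translate([1197, 1186, 0]) cube([84, 84, 685]);
translate([504, 440, 592]) cube([693, 84, 93]);
translate([504, 1186, 592]) cube([693, 84, 93]);
translate([420, 524, 592]) cube([84, 662, 93]);
translate([1197, 524, 592]) cube([84, 662, 93]);


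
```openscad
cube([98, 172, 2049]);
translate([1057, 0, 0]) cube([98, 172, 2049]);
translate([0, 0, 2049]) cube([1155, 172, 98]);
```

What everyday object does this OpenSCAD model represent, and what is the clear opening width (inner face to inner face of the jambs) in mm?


A door frame. The clear opening width is 959 mm.

Two 2049 mm tall posts with a header on top — a door frame. The left jamb is 98 mm wide at x = 0; the right jamb starts at x = 1057. The clear opening is 1057 − 98 = 959 mm.


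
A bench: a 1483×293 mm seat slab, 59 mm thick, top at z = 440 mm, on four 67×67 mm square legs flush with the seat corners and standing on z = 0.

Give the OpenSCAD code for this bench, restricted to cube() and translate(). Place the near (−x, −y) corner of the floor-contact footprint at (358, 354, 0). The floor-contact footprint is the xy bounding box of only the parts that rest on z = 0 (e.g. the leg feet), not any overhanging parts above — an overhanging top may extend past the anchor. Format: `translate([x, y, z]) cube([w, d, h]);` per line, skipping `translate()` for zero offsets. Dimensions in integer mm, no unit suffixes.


translate([358, 354, 381]) cube([1483, 293, 59]);
translate([358, 354, 0]) cube([67, 67, 381]);
translate([358, 580, 0]) cube([67, 67, 381]);
translate([1774, 354, 0]) cube([67, 67, 381]);
translate([1774, 580, 0]) cube([67, 67, 381]);


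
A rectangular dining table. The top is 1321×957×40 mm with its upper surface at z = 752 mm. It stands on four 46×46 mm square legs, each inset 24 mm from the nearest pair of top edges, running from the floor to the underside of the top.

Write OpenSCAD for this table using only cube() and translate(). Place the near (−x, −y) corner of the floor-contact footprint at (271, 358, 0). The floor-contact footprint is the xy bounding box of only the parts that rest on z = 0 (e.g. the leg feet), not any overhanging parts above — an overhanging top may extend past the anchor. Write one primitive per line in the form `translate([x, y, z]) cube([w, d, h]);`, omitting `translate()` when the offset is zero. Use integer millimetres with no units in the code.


translate([247, 334, 712]) cube([1321, 957, 40]);
translate([271, 358, 0]) cube([46, 46, 712]);
translate([1498, 358, 0]) cube([46, 46, 712]);
translate([271, 1221, 0]) cube([46, 46, 712]);
translate([1498, 1221, 0]) cube([46, 46, 712]);


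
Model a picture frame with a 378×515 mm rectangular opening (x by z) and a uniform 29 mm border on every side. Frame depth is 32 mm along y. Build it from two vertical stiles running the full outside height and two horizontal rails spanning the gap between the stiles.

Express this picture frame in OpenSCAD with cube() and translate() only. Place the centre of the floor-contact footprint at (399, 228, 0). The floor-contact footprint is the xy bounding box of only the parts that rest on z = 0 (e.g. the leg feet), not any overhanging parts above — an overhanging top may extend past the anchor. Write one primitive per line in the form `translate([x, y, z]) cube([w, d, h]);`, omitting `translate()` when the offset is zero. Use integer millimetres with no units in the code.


translate([181, 212, 0]) cube([29, 32, 573]);
translate([588, 212, 0]) cube([29, 32, 573]);
translate([210, 212, 0]) cube([378, 32, 29]);
translate([210, 212, 544]) cube([378, 32, 29]);


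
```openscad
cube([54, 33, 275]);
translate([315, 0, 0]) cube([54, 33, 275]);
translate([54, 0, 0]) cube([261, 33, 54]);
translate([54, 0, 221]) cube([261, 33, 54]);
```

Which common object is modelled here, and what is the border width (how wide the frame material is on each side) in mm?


A picture frame. The border width is 54 mm.

Four thin pieces enclosing a rectangular opening — a picture frame. The two full-height stiles are 275 mm tall; the top rail sits at z = 221 and is 54 mm tall, so the border above the opening is 275 − 221 = 54 mm, matching the stile x-width.


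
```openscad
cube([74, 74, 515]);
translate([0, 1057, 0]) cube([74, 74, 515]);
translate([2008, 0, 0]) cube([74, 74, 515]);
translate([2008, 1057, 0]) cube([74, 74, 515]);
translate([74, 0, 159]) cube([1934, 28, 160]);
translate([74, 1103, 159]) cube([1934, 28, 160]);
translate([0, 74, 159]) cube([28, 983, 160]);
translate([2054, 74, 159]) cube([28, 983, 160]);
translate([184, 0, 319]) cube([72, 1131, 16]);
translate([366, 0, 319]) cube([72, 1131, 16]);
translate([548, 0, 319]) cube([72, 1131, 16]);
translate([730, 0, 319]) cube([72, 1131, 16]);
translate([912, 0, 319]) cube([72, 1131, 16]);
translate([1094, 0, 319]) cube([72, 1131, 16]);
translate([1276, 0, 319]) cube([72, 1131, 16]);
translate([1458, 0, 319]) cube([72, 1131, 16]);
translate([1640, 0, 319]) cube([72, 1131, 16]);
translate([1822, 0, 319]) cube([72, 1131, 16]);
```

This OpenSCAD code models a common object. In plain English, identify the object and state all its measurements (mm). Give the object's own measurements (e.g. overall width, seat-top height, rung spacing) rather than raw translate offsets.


A bed frame 2082 mm long (x) by 1131 mm wide (y). Four 74×74 mm corner posts, 515 mm tall, at the corners of the footprint. Four rails of 28 mm thickness and 160 mm height run between adjacent posts with their undersides at z = 159 mm, their outer faces flush with the outside of the frame (the two x-running rails run between the posts' inner faces; the two y-running rails run between the posts' inner faces). 10 slats, each 72 mm wide (x) and 16 mm thick, lie across the top of the two x-running rails, running the full 1131 mm width of the frame in y; along x they sit between the end posts with a 110 mm gap after the −x posts and between neighbouring slats, leaving 114 mm before the +x posts.


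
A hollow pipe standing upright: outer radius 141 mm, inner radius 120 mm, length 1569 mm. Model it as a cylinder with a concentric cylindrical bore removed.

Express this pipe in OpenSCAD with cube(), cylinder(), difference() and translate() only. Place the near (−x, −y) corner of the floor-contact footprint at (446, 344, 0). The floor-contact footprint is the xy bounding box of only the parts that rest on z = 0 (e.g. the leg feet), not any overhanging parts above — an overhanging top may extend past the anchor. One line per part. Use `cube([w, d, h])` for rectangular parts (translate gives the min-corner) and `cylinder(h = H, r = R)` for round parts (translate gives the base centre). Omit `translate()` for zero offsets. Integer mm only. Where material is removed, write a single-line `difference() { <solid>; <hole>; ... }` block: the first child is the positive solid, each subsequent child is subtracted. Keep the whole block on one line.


difference() { translate([587, 485, 0]) cylinder(h = 1569, r = 141); translate([587, 485, 0]) cylinder(h = 1569, r = 120); }


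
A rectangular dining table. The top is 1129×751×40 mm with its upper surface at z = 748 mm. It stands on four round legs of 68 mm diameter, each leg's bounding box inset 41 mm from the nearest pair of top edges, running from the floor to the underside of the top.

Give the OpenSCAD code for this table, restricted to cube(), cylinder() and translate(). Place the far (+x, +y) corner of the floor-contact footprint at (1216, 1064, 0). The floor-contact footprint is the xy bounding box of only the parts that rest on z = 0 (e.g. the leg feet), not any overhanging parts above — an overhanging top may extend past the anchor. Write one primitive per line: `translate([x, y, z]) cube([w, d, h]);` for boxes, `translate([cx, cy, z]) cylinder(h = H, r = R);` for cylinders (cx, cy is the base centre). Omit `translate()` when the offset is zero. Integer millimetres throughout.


// leg_h = 748 - 40 = 708
translate([128, 354, 708]) cube([1129, 751, 40]);
translate([203, 429, 0]) cylinder(h = 708, r = 34);
translate([1182, 429, 0]) cylinder(h = 708, r = 34);
translate([203, 1030, 0]) cylinder(h = 708, r = 34);
translate([1182, 1030, 0]) cylinder(h = 708, r = 34);


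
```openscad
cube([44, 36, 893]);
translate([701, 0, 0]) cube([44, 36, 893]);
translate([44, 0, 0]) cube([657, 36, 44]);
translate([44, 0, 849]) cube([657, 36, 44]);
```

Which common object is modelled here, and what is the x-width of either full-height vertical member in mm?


A picture frame. The border width is 44 mm.

Four thin pieces enclosing a rectangular opening — a picture frame. The two full-height stiles are 893 mm tall; the top rail sits at z = 849 and is 44 mm tall, so the border above the opening is 893 − 849 = 44 mm, matching the stile x-width.


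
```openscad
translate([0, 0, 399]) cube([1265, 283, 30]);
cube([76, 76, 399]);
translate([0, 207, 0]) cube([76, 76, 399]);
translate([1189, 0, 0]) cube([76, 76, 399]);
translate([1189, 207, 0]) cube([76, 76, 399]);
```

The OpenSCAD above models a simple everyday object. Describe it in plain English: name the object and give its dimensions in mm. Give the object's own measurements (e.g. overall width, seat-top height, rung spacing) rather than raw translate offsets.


A bench: a 1265×283 mm seat slab, 30 mm thick, top at z = 429 mm, on four 76×76 mm square legs flush with the seat corners and standing on z = 0.


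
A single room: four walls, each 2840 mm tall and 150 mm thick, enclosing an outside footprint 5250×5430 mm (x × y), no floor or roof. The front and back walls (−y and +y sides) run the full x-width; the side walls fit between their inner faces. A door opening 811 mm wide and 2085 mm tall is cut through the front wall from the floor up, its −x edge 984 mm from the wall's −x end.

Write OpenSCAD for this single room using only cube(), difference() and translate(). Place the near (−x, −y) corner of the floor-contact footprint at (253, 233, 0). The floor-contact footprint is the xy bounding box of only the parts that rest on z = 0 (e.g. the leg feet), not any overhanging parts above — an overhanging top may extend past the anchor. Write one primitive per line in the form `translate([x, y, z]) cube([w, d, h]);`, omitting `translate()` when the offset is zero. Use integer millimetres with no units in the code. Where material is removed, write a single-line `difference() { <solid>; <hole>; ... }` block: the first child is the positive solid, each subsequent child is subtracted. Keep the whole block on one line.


difference() { translate([253, 233, 0]) cube([5250, 150, 2840]); translate([1237, 233, 0]) cube([811, 150, 2085]); }
translate([253, 5513, 0]) cube([5250, 150, 2840]);
translate([253, 383, 0]) cube([150, 5130, 2840]);
translate([5353, 383, 0]) cube([150, 5130, 2840]);


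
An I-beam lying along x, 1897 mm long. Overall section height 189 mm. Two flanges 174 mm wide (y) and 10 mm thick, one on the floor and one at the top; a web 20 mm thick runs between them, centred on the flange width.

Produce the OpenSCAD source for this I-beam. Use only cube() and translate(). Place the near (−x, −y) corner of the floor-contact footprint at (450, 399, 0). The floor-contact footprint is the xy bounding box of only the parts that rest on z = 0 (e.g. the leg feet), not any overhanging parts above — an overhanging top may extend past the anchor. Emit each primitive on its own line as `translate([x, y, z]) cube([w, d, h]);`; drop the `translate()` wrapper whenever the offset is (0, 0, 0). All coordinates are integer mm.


translate([450, 399, 0]) cube([1897, 174, 10]);
translate([450, 476, 10]) cube([1897, 20, 169]);
translate([450, 399, 179]) cube([1897, 174, 10]);


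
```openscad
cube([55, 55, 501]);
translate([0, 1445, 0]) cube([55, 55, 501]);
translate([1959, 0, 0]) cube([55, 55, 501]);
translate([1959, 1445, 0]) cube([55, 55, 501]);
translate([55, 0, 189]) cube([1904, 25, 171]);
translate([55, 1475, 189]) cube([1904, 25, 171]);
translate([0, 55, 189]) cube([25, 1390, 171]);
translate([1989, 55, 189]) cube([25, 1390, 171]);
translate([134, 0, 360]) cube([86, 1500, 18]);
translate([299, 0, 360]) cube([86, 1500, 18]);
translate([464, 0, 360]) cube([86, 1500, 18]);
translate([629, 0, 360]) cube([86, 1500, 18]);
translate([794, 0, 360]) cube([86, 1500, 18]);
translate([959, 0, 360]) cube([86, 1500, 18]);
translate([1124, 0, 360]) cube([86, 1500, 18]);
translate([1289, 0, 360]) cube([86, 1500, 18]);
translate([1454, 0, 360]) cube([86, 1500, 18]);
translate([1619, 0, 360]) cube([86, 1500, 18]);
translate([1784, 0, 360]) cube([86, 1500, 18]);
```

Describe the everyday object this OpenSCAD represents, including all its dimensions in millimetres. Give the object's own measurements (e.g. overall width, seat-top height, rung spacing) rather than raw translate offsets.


A bed frame 2014 mm long (x) by 1500 mm wide (y). Four 55×55 mm corner posts, 501 mm tall, at the corners of the footprint. Four rails of 25 mm thickness and 171 mm height run between adjacent posts with their undersides at z = 189 mm, their outer faces flush with the outside of the frame (the two x-running rails run between the posts' inner faces; the two y-running rails run between the posts' inner faces). 11 slats, each 86 mm wide (x) and 18 mm thick, lie across the top of the two x-running rails, running the full 1500 mm width of the frame in y; along x they sit between the end posts with a 79 mm gap after the −x posts and between neighbouring slats, leaving 89 mm before the +x posts.


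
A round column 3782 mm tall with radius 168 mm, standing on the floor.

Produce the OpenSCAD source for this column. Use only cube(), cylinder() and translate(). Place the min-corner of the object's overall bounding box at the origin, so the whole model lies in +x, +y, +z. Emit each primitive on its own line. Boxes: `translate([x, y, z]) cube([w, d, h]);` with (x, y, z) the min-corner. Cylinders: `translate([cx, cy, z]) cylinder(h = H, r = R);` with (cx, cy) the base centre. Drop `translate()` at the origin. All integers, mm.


translate([168, 168, 0]) cylinder(h = 3782, r = 168);


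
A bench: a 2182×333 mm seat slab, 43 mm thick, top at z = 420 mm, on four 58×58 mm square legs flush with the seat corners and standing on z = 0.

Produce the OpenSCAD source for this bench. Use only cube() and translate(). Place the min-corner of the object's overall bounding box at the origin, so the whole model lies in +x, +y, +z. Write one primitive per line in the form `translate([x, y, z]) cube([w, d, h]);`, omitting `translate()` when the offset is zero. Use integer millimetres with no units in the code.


translate([0, 0, 377]) cube([2182, 333, 43]);
cube([58, 58, 377]);
translate([0, 275, 0]) cube([58, 58, 377]);
translate([2124, 0, 0]) cube([58, 58, 377]);
translate([2124, 275, 0]) cube([58, 58, 377]);


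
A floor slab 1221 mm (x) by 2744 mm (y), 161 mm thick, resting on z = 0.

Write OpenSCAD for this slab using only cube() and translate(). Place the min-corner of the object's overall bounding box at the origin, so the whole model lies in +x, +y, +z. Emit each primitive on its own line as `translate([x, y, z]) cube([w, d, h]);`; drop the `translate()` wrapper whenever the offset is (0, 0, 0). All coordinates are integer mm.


cube([1221, 2744, 161]);


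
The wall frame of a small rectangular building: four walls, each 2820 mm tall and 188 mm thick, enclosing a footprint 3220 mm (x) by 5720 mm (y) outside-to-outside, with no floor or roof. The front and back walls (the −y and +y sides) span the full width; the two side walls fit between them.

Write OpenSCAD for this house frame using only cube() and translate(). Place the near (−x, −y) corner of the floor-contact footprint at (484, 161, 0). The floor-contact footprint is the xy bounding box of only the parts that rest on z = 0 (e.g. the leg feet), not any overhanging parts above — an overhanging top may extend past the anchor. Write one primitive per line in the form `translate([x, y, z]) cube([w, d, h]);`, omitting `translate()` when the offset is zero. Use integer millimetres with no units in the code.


translate([484, 161, 0]) cube([3220, 188, 2820]);
translate([484, 5693, 0]) cube([3220, 188, 2820]);
translate([484, 349, 0]) cube([188, 5344, 2820]);
translate([3516, 349, 0]) cube([188, 5344, 2820]);


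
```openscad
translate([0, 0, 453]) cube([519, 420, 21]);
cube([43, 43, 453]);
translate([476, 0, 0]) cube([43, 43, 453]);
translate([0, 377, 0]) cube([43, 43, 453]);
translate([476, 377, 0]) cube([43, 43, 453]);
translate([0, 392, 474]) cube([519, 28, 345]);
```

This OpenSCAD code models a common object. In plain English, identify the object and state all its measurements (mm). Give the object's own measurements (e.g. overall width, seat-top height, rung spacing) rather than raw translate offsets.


A chair. The seat is a 519×420×21 mm slab with its top at z = 474 mm, on four 43×43 mm corner legs (flush with the seat edges, standing on z = 0). A flat backrest 28 mm thick, 345 mm tall, spans the full seat width and rises from the seat top along its +y edge, rear face flush with the rear of the seat.
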